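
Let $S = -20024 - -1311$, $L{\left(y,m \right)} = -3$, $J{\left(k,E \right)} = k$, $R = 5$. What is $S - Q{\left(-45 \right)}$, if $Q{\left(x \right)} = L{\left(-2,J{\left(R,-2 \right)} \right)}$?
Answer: $-18710$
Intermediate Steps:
$Q{\left(x \right)} = -3$
$S = -18713$ ($S = -20024 + 1311 = -18713$)
$S - Q{\left(-45 \right)} = -18713 - -3 = -18713 + 3 = -18710$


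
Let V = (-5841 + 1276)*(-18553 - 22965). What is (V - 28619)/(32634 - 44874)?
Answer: -63167017/4080 ≈ -15482.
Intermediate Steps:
V = 189529670 (V = -4565*(-41518) = 189529670)
(V - 28619)/(32634 - 44874) = (189529670 - 28619)/(32634 - 44874) = 189501051/(-12240) = 189501051*(-1/12240) = -63167017/4080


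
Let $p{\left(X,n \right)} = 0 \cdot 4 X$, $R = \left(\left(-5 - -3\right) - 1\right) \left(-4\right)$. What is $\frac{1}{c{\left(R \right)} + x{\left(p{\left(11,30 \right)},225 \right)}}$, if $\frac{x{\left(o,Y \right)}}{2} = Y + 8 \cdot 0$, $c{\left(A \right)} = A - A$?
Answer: $\frac{1}{450} \approx 0.0022222$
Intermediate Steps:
$R = 12$ ($R = \left(\left(-5 + 3\right) - 1\right) \left(-4\right) = \left(-2 - 1\right) \left(-4\right) = \left(-3\right) \left(-4\right) = 12$)
$p{\left(X,n \right)} = 0$ ($p{\left(X,n \right)} = 0 X = 0$)
$c{\left(A \right)} = 0$
$x{\left(o,Y \right)} = 2 Y$ ($x{\left(o,Y \right)} = 2 \left(Y + 8 \cdot 0\right) = 2 \left(Y + 0\right) = 2 Y$)
$\frac{1}{c{\left(R \right)} + x{\left(p{\left(11,30 \right)},225 \right)}} = \frac{1}{0 + 2 \cdot 225} = \frac{1}{0 + 450} = \frac{1}{450}$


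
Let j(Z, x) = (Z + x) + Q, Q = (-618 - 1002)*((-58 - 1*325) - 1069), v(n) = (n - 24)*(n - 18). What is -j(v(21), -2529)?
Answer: -2349702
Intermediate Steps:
v(n) = (-24 + n)*(-18 + n)
Q = 2352240 (Q = -1620*((-58 - 325) - 1069) = -1620*(-383 - 1069) = -1620*(-1452) = 2352240)
j(Z, x) = 2352240 + Z + x (j(Z, x) = (Z + x) + 2352240 = 2352240 + Z + x)
-j(v(21), -2529) = -(2352240 + (432 + 21**2 - 42*21) - 2529) = -(2352240 + (432 + 441 - 882) - 2529) = -(2352240 - 9 - 2529) = -1*2349702 = -2349702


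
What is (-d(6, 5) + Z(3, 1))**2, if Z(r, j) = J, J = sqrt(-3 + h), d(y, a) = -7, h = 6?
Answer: (7 + sqrt(3))**2 ≈ 76.249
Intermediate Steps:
J = sqrt(3) (J = sqrt(-3 + 6) = sqrt(3) ≈ 1.7320)
Z(r, j) = sqrt(3)
(-d(6, 5) + Z(3, 1))**2 = (-1*(-7) + sqrt(3))**2 = (7 + sqrt(3))**2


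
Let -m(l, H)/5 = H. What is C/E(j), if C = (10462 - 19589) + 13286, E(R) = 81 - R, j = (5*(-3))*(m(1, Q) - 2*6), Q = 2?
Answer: -4159/249 ≈ -16.703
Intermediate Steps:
m(l, H) = -5*H
j = 330 (j = (5*(-3))*(-5*2 - 2*6) = -15*(-10 - 12) = -15*(-22) = 330)
C = 4159 (C = -9127 + 13286 = 4159)
C/E(j) = 4159/(81 - 1*330) = 4159/(81 - 330) = 4159/(-249) = 4159*(-1/249) = -4159/249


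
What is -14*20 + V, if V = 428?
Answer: 148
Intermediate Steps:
-14*20 + V = -14*20 + 428 = -280 + 428 = 148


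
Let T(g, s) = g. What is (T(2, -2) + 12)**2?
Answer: 196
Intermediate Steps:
(T(2, -2) + 12)**2 = (2 + 12)**2 = 14**2 = 196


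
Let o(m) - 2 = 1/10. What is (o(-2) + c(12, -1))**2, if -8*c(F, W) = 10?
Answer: 289/400 ≈ 0.72250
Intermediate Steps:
o(m) = 21/10 (o(m) = 2 + 1/10 = 21/10)
c(F, W) = -5/4 (c(F, W) = -1/8*10 = -5/4)
(o(-2) + c(12, -1))**2 = (21/10 - 5/4)**2 = (17/20)**2 = 289/400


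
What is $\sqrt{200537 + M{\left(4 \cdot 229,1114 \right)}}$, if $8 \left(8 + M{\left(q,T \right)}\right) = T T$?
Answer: $\frac{\sqrt{1422614}}{2} \approx 596.37$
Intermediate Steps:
$M{\left(q,T \right)} = -8 + \frac{T^{2}}{8}$ ($M{\left(q,T \right)} = -8 + \frac{T T}{8} = -8 + \frac{T^{2}}{8}$)
$\sqrt{200537 + M{\left(4 \cdot 229,1114 \right)}} = \sqrt{200537 - \left(8 - \frac{1114^{2}}{8}\right)} = \sqrt{200537 + \left(-8 + \frac{1}{8} \cdot 1240996\right)} = \sqrt{200537 + \left(-8 + \frac{310249}{2}\right)} = \sqrt{200537 + \frac{310233}{2}} = \sqrt{\frac{711307}{2}} = \frac{\sqrt{1422614}}{2}$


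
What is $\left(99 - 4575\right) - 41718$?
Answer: $-46194$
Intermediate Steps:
$\left(99 - 4575\right) - 41718 = -4476 - 41718 = -46194$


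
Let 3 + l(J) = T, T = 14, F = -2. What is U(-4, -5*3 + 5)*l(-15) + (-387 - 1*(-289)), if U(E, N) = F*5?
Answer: -208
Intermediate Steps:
U(E, N) = -10 (U(E, N) = -2*5 = -10)
l(J) = 11 (l(J) = -3 + 14 = 11)
U(-4, -5*3 + 5)*l(-15) + (-387 - 1*(-289)) = -10*11 + (-387 - 1*(-289)) = -110 + (-387 + 289) = -110 - 98 = -208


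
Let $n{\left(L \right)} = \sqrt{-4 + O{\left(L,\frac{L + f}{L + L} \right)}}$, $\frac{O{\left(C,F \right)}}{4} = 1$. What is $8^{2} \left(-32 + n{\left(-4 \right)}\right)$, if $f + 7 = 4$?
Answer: $-2048$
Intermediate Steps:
$f = -3$ ($f = -7 + 4 = -3$)
$O{\left(C,F \right)} = 4$ ($O{\left(C,F \right)} = 4 \cdot 1 = 4$)
$n{\left(L \right)} = 0$ ($n{\left(L \right)} = \sqrt{-4 + 4} = \sqrt{0} = 0$)
$8^{2} \left(-32 + n{\left(-4 \right)}\right) = 8^{2} \left(-32 + 0\right) = 64 \left(-32\right) = -2048$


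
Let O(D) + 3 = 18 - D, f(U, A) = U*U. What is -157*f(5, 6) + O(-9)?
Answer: -3901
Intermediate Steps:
f(U, A) = U²
O(D) = 15 - D (O(D) = -3 + (18 - D) = 15 - D)
-157*f(5, 6) + O(-9) = -157*5² + (15 - 1*(-9)) = -157*25 + (15 + 9) = -3925 + 24 = -3901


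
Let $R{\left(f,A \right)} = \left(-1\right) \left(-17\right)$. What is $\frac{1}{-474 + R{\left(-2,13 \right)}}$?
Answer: $- \frac{1}{457} \approx -0.0021882$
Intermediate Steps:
$R{\left(f,A \right)} = 17$
$\frac{1}{-474 + R{\left(-2,13 \right)}} = \frac{1}{-474 + 17} = \frac{1}{-457} = - \frac{1}{457}$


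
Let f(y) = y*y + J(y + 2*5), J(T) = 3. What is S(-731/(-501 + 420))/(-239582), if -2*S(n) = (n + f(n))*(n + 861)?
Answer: 10804326590/63661848831 ≈ 0.16971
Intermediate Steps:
f(y) = 3 + y**2 (f(y) = y*y + 3 = y**2 + 3 = 3 + y**2)
S(n) = -(861 + n)*(3 + n + n**2)/2 (S(n) = -(n + (3 + n**2))*(n + 861)/2 = -(3 + n + n**2)*(861 + n)/2 = -(861 + n)*(3 + n + n**2)/2)
S(-731/(-501 + 420))/(-239582) = (-2583/2 - (-315792)/(-501 + 420) - 431*534361/(-501 + 420)**2 - (-390617891/(-501 + 420)**3)/2)/(-239582) = (-2583/2 - (-315792)/(-81) - 431*(-731/(-81))**2 - (-731/(-81))**3/2)*(-1/239582) = (-2583/2 - (-315792)*(-1)/81 - 431*(-731*(-1/81))**2 - (-731*(-1/81))**3/2)*(-1/239582) = (-2583/2 - 432*731/81 - 431*(731/81)**2 - (731/81)**3/2)*(-1/239582) = (-2583/2 - 11696/3 - 431*534361/6561 - 1/2*390617891/531441)*(-1/239582) = (-2583/2 - 11696/3 - 230309591/6561 - 390617891/1062882)*(-1/239582) = -21608653180/531441*(-1/239582) = 10804326590/63661848831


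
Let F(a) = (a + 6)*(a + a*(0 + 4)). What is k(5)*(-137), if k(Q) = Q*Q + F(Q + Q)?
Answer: -113025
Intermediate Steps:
F(a) = 5*a*(6 + a) (F(a) = (6 + a)*(a + a*4) = (6 + a)*(a + 4*a) = (6 + a)*(5*a) = 5*a*(6 + a))
k(Q) = Q**2 + 10*Q*(6 + 2*Q) (k(Q) = Q*Q + 5*(Q + Q)*(6 + (Q + Q)) = Q**2 + 5*(2*Q)*(6 + 2*Q) = Q**2 + 10*Q*(6 + 2*Q))
k(5)*(-137) = (3*5*(20 + 7*5))*(-137) = (3*5*(20 + 35))*(-137) = (3*5*55)*(-137) = 825*(-137) = -113025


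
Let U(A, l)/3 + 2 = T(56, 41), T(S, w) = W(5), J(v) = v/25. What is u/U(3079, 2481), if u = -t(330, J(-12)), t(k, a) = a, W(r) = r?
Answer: 4/75 ≈ 0.053333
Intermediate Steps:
J(v) = v/25 (J(v) = v*(1/25) = v/25)
T(S, w) = 5
U(A, l) = 9 (U(A, l) = -6 + 3*5 = -6 + 15 = 9)
u = 12/25 (u = -(-12)/25 = -1*(-12/25) = 12/25 ≈ 0.48000)
u/U(3079, 2481) = (12/25)/9 = (12/25)*(1/9) = 4/75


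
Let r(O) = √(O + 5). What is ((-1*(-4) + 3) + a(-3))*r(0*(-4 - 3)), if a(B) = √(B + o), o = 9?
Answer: √5*(7 + √6) ≈ 21.130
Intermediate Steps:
a(B) = √(9 + B) (a(B) = √(B + 9) = √(9 + B))
r(O) = √(5 + O)
((-1*(-4) + 3) + a(-3))*r(0*(-4 - 3)) = ((-1*(-4) + 3) + √(9 - 3))*√(5 + 0*(-4 - 3)) = ((4 + 3) + √6)*√(5 + 0*(-7)) = (7 + √6)*√(5 + 0) = (7 + √6)*√5 = √5*(7 + √6)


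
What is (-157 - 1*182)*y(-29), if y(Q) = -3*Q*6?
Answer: -176958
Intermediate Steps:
y(Q) = -18*Q
(-157 - 1*182)*y(-29) = (-157 - 1*182)*(-18*(-29)) = (-157 - 182)*522 = -339*522 = -176958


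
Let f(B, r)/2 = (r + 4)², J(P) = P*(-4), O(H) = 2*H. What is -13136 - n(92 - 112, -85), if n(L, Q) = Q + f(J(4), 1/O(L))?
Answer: -10466081/800 ≈ -13083.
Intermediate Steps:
J(P) = -4*P
f(B, r) = 2*(4 + r)² (f(B, r) = 2*(r + 4)² = 2*(4 + r)²)
n(L, Q) = Q + 2*(4 + 1/(2*L))²
-13136 - n(92 - 112, -85) = -13136 - (-85 + (1 + 8*(92 - 112))²/(2*(92 - 112)²)) = -13136 - (-85 + (½)*(1 + 8*(-20))²/(-20)²) = -13136 - (-85 + (½)*(1/400)*(1 - 160)²) = -13136 - (-85 + (½)*(1/400)*(-159)²) = -13136 - (-85 + (½)*(1/400)*25281) = -13136 - (-85 + 25281/800) = -13136 - 1*(-42719/800) = -13136 + 42719/800 = -10466081/800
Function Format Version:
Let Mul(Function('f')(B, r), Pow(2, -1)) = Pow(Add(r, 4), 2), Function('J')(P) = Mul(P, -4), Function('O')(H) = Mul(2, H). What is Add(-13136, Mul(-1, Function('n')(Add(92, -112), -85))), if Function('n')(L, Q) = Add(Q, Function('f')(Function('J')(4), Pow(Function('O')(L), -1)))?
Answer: Rational(-10466081, 800) ≈ -13083.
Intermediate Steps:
Function('J')(P) = Mul(-4, P)
Function('f')(B, r) = Mul(2, Pow(Add(4, r), 2)) (Function('f')(B, r) = Mul(2, Pow(Add(r, 4), 2)) = Mul(2, Pow(Add(4, r), 2)))
Function('n')(L, Q) = Add(Q, Mul(2, Pow(Add(4, Mul(Rational(1, 2), Pow(L, -1))), 2))) (Function('n')(L, Q) = Add(Q, Mul(2, Pow(Add(4, Pow(Mul(2, L), -1)), 2))) = Add(Q, Mul(2, Pow(Add(4, Mul(Rational(1, 2), Pow(L, -1))), 2))))
Add(-13136, Mul(-1, Function('n')(Add(92, -112), -85))) = Add(-13136, Mul(-1, Add(-85, Mul(Rational(1, 2), Pow(Add(92, -112), -2), Pow(Add(1, Mul(8, Add(92, -112))), 2))))) = Add(-13136, Mul(-1, Add(-85, Mul(Rational(1, 2), Pow(-20, -2), Pow(Add(1, Mul(8, -20)), 2))))) = Add(-13136, Mul(-1, Add(-85, Mul(Rational(1, 2), Rational(1, 400), Pow(Add(1, -160), 2))))) = Add(-13136, Mul(-1, Add(-85, Mul(Rational(1, 2), Rational(1, 400), Pow(-159, 2))))) = Add(-13136, Mul(-1, Add(-85, Mul(Rational(1, 2), Rational(1, 400), 25281)))) = Add(-13136, Mul(-1, Add(-85, Rational(25281, 800)))) = Add(-13136, Mul(-1, Rational(-42719, 800))) = Add(-13136, Rational(42719, 800)) = Rational(-10466081, 800)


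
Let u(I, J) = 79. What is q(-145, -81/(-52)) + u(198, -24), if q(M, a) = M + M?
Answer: -211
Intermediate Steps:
q(M, a) = 2*M
q(-145, -81/(-52)) + u(198, -24) = 2*(-145) + 79 = -290 + 79 = -211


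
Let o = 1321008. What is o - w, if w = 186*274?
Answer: 1270044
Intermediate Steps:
w = 50964
o - w = 1321008 - 1*50964 = 1321008 - 50964 = 1270044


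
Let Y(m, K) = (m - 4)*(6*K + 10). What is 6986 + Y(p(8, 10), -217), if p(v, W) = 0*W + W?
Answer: -766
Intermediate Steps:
p(v, W) = W (p(v, W) = 0 + W = W)
Y(m, K) = (-4 + m)*(10 + 6*K)
6986 + Y(p(8, 10), -217) = 6986 + (-40 - 24*(-217) + 10*10 + 6*(-217)*10) = 6986 + (-40 + 5208 + 100 - 13020) = 6986 - 7752 = -766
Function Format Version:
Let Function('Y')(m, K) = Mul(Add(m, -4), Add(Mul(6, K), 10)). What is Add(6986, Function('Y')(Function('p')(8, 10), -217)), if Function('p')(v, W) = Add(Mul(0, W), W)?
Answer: -766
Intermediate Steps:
Function('p')(v, W) = W (Function('p')(v, W) = Add(0, W) = W)
Function('Y')(m, K) = Mul(Add(-4, m), Add(10, Mul(6, K)))
Add(6986, Function('Y')(Function('p')(8, 10), -217)) = Add(6986, Add(-40, Mul(-24, -217), Mul(10, 10), Mul(6, -217, 10))) = Add(6986, Add(-40, 5208, 100, -13020)) = Add(6986, -7752) = -766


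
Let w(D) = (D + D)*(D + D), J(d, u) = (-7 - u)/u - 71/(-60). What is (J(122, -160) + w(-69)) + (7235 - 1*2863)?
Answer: 11239789/480 ≈ 23416.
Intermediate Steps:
J(d, u) = 71/60 + (-7 - u)/u (J(d, u) = (-7 - u)/u - 71*(-1/60) = (-7 - u)/u + 71/60 = 71/60 + (-7 - u)/u)
w(D) = 4*D**2 (w(D) = (2*D)*(2*D) = 4*D**2)
(J(122, -160) + w(-69)) + (7235 - 1*2863) = ((11/60 - 7/(-160)) + 4*(-69)**2) + (7235 - 1*2863) = ((11/60 - 7*(-1/160)) + 4*4761) + (7235 - 2863) = ((11/60 + 7/160) + 19044) + 4372 = (109/480 + 19044) + 4372 = 9141229/480 + 4372 = 11239789/480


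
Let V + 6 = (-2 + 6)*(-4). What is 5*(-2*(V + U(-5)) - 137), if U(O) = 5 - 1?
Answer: -505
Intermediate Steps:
U(O) = 4
V = -22 (V = -6 + (-2 + 6)*(-4) = -6 + 4*(-4) = -6 - 16 = -22)
5*(-2*(V + U(-5)) - 137) = 5*(-2*(-22 + 4) - 137) = 5*(-2*(-18) - 137) = 5*(36 - 137) = 5*(-101) = -505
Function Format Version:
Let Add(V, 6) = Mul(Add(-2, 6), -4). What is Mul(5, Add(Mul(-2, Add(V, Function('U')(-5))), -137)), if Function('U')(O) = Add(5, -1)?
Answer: -505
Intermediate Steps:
Function('U')(O) = 4
V = -22 (V = Add(-6, Mul(Add(-2, 6), -4)) = Add(-6, Mul(4, -4)) = Add(-6, -16) = -22)
Mul(5, Add(Mul(-2, Add(V, Function('U')(-5))), -137)) = Mul(5, Add(Mul(-2, Add(-22, 4)), -137)) = Mul(5, Add(Mul(-2, -18), -137)) = Mul(5, Add(36, -137)) = Mul(5, -101) = -505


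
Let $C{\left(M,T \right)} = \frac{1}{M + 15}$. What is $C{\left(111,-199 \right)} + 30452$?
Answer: $\frac{3836953}{126} \approx 30452.0$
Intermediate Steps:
$C{\left(M,T \right)} = \frac{1}{15 + M}$
$C{\left(111,-199 \right)} + 30452 = \frac{1}{15 + 111} + 30452 = \frac{1}{126} + 30452 = \frac{3836953}{126}$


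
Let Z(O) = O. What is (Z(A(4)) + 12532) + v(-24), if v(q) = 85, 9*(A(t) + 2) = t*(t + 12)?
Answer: 113599/9 ≈ 12622.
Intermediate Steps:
A(t) = -2 + t*(12 + t)/9 (A(t) = -2 + (t*(t + 12))/9 = -2 + (t*(12 + t))/9 = -2 + t*(12 + t)/9)
(Z(A(4)) + 12532) + v(-24) = ((-2 + (⅑)*4² + (4/3)*4) + 12532) + 85 = ((-2 + (⅑)*16 + 16/3) + 12532) + 85 = ((-2 + 16/9 + 16/3) + 12532) + 85 = (46/9 + 12532) + 85 = 112834/9 + 85 = 113599/9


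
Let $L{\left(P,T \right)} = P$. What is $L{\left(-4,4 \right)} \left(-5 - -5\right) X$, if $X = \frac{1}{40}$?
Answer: $0$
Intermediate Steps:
$X = \frac{1}{40} \approx 0.025$
$L{\left(-4,4 \right)} \left(-5 - -5\right) X = - 4 \left(-5 - -5\right) \frac{1}{40} = - 4 \left(-5 + 5\right) \frac{1}{40} = \left(-4\right) 0 \cdot \frac{1}{40} = 0 \cdot \frac{1}{40} = 0$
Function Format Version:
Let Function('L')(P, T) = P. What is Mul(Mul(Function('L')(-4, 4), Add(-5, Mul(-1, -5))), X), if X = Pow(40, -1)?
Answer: 0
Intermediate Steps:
X = Rational(1, 40) ≈ 0.025000
Mul(Mul(Function('L')(-4, 4), Add(-5, Mul(-1, -5))), X) = Mul(Mul(-4, Add(-5, Mul(-1, -5))), Rational(1, 40)) = Mul(Mul(-4, Add(-5, 5)), Rational(1, 40)) = Mul(Mul(-4, 0), Rational(1, 40)) = Mul(0, Rational(1, 40)) = 0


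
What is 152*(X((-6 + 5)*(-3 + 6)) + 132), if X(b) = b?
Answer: 19608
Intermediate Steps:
152*(X((-6 + 5)*(-3 + 6)) + 132) = 152*((-6 + 5)*(-3 + 6) + 132) = 152*(-1*3 + 132) = 152*(-3 + 132) = 152*129 = 19608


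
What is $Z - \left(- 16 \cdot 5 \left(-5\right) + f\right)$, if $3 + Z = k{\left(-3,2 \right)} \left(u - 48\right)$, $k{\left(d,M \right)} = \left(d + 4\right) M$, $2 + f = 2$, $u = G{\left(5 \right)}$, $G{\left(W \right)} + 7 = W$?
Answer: $-503$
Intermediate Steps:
$G{\left(W \right)} = -7 + W$
$u = -2$ ($u = -7 + 5 = -2$)
$f = 0$ ($f = -2 + 2 = 0$)
$k{\left(d,M \right)} = M \left(4 + d\right)$ ($k{\left(d,M \right)} = \left(4 + d\right) M = M \left(4 + d\right)$)
$Z = -103$ ($Z = -3 + 2 \left(4 - 3\right) \left(-2 - 48\right) = -3 + 2 \cdot 1 \left(-2 - 48\right) = -3 + 2 \left(-50\right) = -3 - 100 = -103$)
$Z - \left(- 16 \cdot 5 \left(-5\right) + f\right) = -103 - \left(- 16 \cdot 5 \left(-5\right) + 0\right) = -103 - \left(\left(-16\right) \left(-25\right) + 0\right) = -103 - \left(400 + 0\right) = -103 - 400 = -503$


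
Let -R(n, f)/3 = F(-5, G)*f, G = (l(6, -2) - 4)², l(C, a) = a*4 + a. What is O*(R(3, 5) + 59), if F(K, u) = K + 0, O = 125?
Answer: 16750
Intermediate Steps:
l(C, a) = 5*a (l(C, a) = 4*a + a = 5*a)
G = 196 (G = (5*(-2) - 4)² = (-10 - 4)² = (-14)² = 196)
F(K, u) = K
R(n, f) = 15*f (R(n, f) = -(-15)*f = 15*f)
O*(R(3, 5) + 59) = 125*(15*5 + 59) = 125*(75 + 59) = 125*134 = 16750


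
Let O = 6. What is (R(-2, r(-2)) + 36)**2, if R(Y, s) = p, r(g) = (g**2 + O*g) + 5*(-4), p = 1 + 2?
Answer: 1521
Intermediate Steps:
p = 3
r(g) = -20 + g**2 + 6*g (r(g) = (g**2 + 6*g) + 5*(-4) = (g**2 + 6*g) - 20 = -20 + g**2 + 6*g)
R(Y, s) = 3
(R(-2, r(-2)) + 36)**2 = (3 + 36)**2 = 39**2 = 1521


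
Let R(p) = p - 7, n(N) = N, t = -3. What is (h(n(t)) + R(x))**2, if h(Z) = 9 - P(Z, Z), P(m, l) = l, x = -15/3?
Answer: 0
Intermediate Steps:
x = -5 (x = -15*1/3 = -5)
h(Z) = 9 - Z
R(p) = -7 + p
(h(n(t)) + R(x))**2 = ((9 - 1*(-3)) + (-7 - 5))**2 = ((9 + 3) - 12)**2 = (12 - 12)**2 = 0**2 = 0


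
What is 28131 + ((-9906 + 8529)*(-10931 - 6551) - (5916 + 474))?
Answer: 24094455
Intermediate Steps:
28131 + ((-9906 + 8529)*(-10931 - 6551) - (5916 + 474)) = 28131 + (-1377*(-17482) - 1*6390) = 28131 + (24072714 - 6390) = 28131 + 24066324 = 24094455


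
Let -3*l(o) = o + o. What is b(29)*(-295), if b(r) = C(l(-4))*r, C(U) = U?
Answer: -68440/3 ≈ -22813.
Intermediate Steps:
l(o) = -2*o/3 (l(o) = -(o + o)/3 = -2*o/3)
b(r) = 8*r/3 (b(r) = (-2/3*(-4))*r = 8*r/3)
b(29)*(-295) = ((8/3)*29)*(-295) = (232/3)*(-295) = -68440/3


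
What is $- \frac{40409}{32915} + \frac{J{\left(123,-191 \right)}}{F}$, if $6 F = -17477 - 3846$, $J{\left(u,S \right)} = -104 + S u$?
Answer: $\frac{3798530423}{701846545} \approx 5.4122$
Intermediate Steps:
$F = - \frac{21323}{6}$ ($F = \frac{-17477 - 3846}{6} = \frac{1}{6} \left(-21323\right) = - \frac{21323}{6} \approx -3553.8$)
$- \frac{40409}{32915} + \frac{J{\left(123,-191 \right)}}{F} = - \frac{40409}{32915} + \frac{-104 - 23493}{- \frac{21323}{6}} = \left(-40409\right) \frac{1}{32915} + \left(-104 - 23493\right) \left(- \frac{6}{21323}\right) = - \frac{40409}{32915} - - \frac{141582}{21323} = - \frac{40409}{32915} + \frac{141582}{21323} = \frac{3798530423}{701846545}$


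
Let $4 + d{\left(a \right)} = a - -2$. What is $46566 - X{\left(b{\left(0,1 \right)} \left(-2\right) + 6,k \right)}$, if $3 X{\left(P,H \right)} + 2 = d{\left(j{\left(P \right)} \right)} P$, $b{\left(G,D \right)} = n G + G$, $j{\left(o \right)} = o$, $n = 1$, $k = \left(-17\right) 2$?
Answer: $\frac{139676}{3} \approx 46559.0$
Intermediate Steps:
$k = -34$
$d{\left(a \right)} = -2 + a$ ($d{\left(a \right)} = -4 + \left(a - -2\right) = -4 + \left(a + 2\right) = -4 + \left(2 + a\right) = -2 + a$)
$b{\left(G,D \right)} = 2 G$ ($b{\left(G,D \right)} = 1 G + G = G + G = 2 G$)
$X{\left(P,H \right)} = - \frac{2}{3} + \frac{P \left(-2 + P\right)}{3}$ ($X{\left(P,H \right)} = - \frac{2}{3} + \frac{\left(-2 + P\right) P}{3} = - \frac{2}{3} + \frac{P \left(-2 + P\right)}{3}$)
$46566 - X{\left(b{\left(0,1 \right)} \left(-2\right) + 6,k \right)} = 46566 - \left(- \frac{2}{3} + \frac{\left(2 \cdot 0 \left(-2\right) + 6\right) \left(-2 + \left(2 \cdot 0 \left(-2\right) + 6\right)\right)}{3}\right) = 46566 - \left(- \frac{2}{3} + \frac{\left(0 \left(-2\right) + 6\right) \left(-2 + \left(0 \left(-2\right) + 6\right)\right)}{3}\right) = 46566 - \left(- \frac{2}{3} + \frac{\left(0 + 6\right) \left(-2 + \left(0 + 6\right)\right)}{3}\right) = 46566 - \left(- \frac{2}{3} + \frac{1}{3} \cdot 6 \left(-2 + 6\right)\right) = 46566 - \left(- \frac{2}{3} + \frac{1}{3} \cdot 6 \cdot 4\right) = 46566 - \left(- \frac{2}{3} + 8\right) = 46566 - \frac{22}{3} = \frac{139676}{3}$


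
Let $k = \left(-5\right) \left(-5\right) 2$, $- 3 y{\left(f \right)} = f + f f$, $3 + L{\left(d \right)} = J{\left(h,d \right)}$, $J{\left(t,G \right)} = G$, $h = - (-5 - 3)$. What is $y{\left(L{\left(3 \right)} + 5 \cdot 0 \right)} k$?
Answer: $0$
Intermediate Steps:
$h = 8$ ($h = - (-5 - 3) = \left(-1\right) \left(-8\right) = 8$)
$L{\left(d \right)} = -3 + d$
$y{\left(f \right)} = - \frac{f}{3} - \frac{f^{2}}{3}$ ($y{\left(f \right)} = - \frac{f + f f}{3} = - \frac{f + f^{2}}{3} = - \frac{f}{3} - \frac{f^{2}}{3}$)
$k = 50$ ($k = 25 \cdot 2 = 50$)
$y{\left(L{\left(3 \right)} + 5 \cdot 0 \right)} k = - \frac{\left(\left(-3 + 3\right) + 5 \cdot 0\right) \left(1 + \left(\left(-3 + 3\right) + 5 \cdot 0\right)\right)}{3} \cdot 50 = - \frac{\left(0 + 0\right) \left(1 + \left(0 + 0\right)\right)}{3} \cdot 50 = \left(- \frac{1}{3}\right) 0 \left(1 + 0\right) 50 = \left(- \frac{1}{3}\right) 0 \cdot 1 \cdot 50 = 0 \cdot 50 = 0$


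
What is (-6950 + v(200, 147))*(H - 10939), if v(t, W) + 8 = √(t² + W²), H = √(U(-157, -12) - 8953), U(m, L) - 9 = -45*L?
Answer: (6958 - √61609)*(10939 - 2*I*√2101) ≈ 7.3398e+7 - 6.1511e+5*I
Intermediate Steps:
U(m, L) = 9 - 45*L
H = 2*I*√2101 (H = √((9 - 45*(-12)) - 8953) = √((9 + 540) - 8953) = √(549 - 8953) = √(-8404) = 2*I*√2101 ≈ 91.673*I)
v(t, W) = -8 + √(W² + t²) (v(t, W) = -8 + √(t² + W²) = -8 + √(W² + t²))
(-6950 + v(200, 147))*(H - 10939) = (-6950 + (-8 + √(147² + 200²)))*(2*I*√2101 - 10939) = (-6950 + (-8 + √(21609 + 40000)))*(-10939 + 2*I*√2101) = (-6950 + (-8 + √61609))*(-10939 + 2*I*√2101) = (-6958 + √61609)*(-10939 + 2*I*√2101) = (-10939 + 2*I*√2101)*(-6958 + √61609)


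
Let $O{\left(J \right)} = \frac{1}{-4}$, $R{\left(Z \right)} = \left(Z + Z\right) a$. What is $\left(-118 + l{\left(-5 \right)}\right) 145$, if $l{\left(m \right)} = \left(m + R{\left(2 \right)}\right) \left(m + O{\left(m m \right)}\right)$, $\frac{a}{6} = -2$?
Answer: $\frac{92945}{4} \approx 23236.0$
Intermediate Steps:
$a = -12$ ($a = 6 \left(-2\right) = -12$)
$R{\left(Z \right)} = - 24 Z$ ($R{\left(Z \right)} = \left(Z + Z\right) \left(-12\right) = 2 Z \left(-12\right) = - 24 Z$)
$O{\left(J \right)} = - \frac{1}{4}$
$l{\left(m \right)} = \left(-48 + m\right) \left(- \frac{1}{4} + m\right)$ ($l{\left(m \right)} = \left(m - 48\right) \left(m - \frac{1}{4}\right) = \left(m - 48\right) \left(- \frac{1}{4} + m\right) = \left(-48 + m\right) \left(- \frac{1}{4} + m\right)$)
$\left(-118 + l{\left(-5 \right)}\right) 145 = \left(-118 + \left(12 + \left(-5\right)^{2} - - \frac{965}{4}\right)\right) 145 = \left(-118 + \left(12 + 25 + \frac{965}{4}\right)\right) 145 = \left(-118 + \frac{1113}{4}\right) 145 = \frac{641}{4} \cdot 145 = \frac{92945}{4}$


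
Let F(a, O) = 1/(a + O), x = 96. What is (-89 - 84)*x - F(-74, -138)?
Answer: -3520895/212 ≈ -16608.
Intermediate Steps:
F(a, O) = 1/(O + a)
(-89 - 84)*x - F(-74, -138) = (-89 - 84)*96 - 1/(-138 - 74) = -173*96 - 1/(-212) = -16608 - 1*(-1/212) = -16608 + 1/212 = -3520895/212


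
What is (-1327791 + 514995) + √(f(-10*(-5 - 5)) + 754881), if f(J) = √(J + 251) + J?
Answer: -812796 + √(754981 + 3*√39) ≈ -8.1193e+5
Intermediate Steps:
f(J) = J + √(251 + J) (f(J) = √(251 + J) + J = J + √(251 + J))
(-1327791 + 514995) + √(f(-10*(-5 - 5)) + 754881) = (-1327791 + 514995) + √((-10*(-5 - 5) + √(251 - 10*(-5 - 5))) + 754881) = -812796 + √((-10*(-10) + √(251 - 10*(-10))) + 754881) = -812796 + √((100 + √(251 + 100)) + 754881) = -812796 + √((100 + √351) + 754881) = -812796 + √((100 + 3*√39) + 754881) = -812796 + √(754981 + 3*√39)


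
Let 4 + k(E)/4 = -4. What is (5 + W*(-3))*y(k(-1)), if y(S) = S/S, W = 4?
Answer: -7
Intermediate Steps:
k(E) = -32 (k(E) = -16 + 4*(-4) = -16 - 16 = -32)
y(S) = 1
(5 + W*(-3))*y(k(-1)) = (5 + 4*(-3))*1 = (5 - 12)*1 = -7*1 = -7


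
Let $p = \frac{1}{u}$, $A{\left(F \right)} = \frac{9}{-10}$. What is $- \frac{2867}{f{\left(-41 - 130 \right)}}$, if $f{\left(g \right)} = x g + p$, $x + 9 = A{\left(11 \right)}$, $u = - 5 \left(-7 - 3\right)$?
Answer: $- \frac{71675}{42323} \approx -1.6935$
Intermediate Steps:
$A{\left(F \right)} = - \frac{9}{10}$ ($A{\left(F \right)} = 9 \left(- \frac{1}{10}\right) = - \frac{9}{10}$)
$u = 50$ ($u = \left(-5\right) \left(-10\right) = 50$)
$x = - \frac{99}{10}$ ($x = -9 - \frac{9}{10} = - \frac{99}{10} \approx -9.9$)
$p = \frac{1}{50} \approx 0.02$
$f{\left(g \right)} = \frac{1}{50} - \frac{99 g}{10}$ ($f{\left(g \right)} = - \frac{99 g}{10} + \frac{1}{50} = \frac{1}{50} - \frac{99 g}{10}$)
$- \frac{2867}{f{\left(-41 - 130 \right)}} = - \frac{2867}{\frac{1}{50} - \frac{99 \left(-41 - 130\right)}{10}} = - \frac{2867}{\frac{1}{50} - - \frac{16929}{10}} = - \frac{2867}{\frac{1}{50} + \frac{16929}{10}} = - \frac{2867}{\frac{42323}{25}} = \left(-2867\right) \frac{25}{42323} = - \frac{71675}{42323}$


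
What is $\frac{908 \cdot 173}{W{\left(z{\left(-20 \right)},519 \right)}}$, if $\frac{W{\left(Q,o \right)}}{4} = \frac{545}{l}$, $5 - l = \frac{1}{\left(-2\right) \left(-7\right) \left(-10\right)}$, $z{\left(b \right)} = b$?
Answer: $\frac{27528971}{76300} \approx 360.8$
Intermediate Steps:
$l = \frac{701}{140}$ ($l = 5 - \frac{1}{\left(-2\right) \left(-7\right) \left(-10\right)} = 5 - \frac{1}{14 \left(-10\right)} = 5 - \frac{1}{-140} = 5 - - \frac{1}{140} = 5 + \frac{1}{140} = \frac{701}{140} \approx 5.0071$)
$W{\left(Q,o \right)} = \frac{305200}{701}$ ($W{\left(Q,o \right)} = 4 \frac{545}{\frac{701}{140}} = 4 \cdot 545 \cdot \frac{140}{701} = 4 \cdot \frac{76300}{701} = \frac{305200}{701}$)
$\frac{908 \cdot 173}{W{\left(z{\left(-20 \right)},519 \right)}} = \frac{908 \cdot 173}{\frac{305200}{701}} = 157084 \cdot \frac{701}{305200} = \frac{27528971}{76300}$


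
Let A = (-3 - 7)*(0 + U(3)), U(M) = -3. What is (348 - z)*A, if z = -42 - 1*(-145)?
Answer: 7350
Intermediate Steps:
A = 30 (A = (-3 - 7)*(0 - 3) = -10*(-3) = 30)
z = 103 (z = -42 + 145 = 103)
(348 - z)*A = (348 - 1*103)*30 = (348 - 103)*30 = 245*30 = 7350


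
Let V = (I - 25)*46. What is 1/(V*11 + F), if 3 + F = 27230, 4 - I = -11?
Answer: 1/22167 ≈ 4.5112e-5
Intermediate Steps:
I = 15 (I = 4 - 1*(-11) = 4 + 11 = 15)
F = 27227 (F = -3 + 27230 = 27227)
V = -460 (V = (15 - 25)*46 = -10*46 = -460)
1/(V*11 + F) = 1/(-460*11 + 27227) = 1/(-5060 + 27227) = 1/22167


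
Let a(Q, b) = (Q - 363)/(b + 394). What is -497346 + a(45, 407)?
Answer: -132791488/267 ≈ -4.9735e+5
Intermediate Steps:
a(Q, b) = (-363 + Q)/(394 + b)
-497346 + a(45, 407) = -497346 + (-363 + 45)/(394 + 407) = -497346 - 318/801 = -497346 + (1/801)*(-318) = -497346 - 106/267 = -132791488/267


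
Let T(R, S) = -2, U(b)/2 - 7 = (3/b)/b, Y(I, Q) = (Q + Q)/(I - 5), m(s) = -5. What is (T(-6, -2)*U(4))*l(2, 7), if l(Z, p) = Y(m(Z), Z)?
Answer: 23/2 ≈ 11.500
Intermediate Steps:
Y(I, Q) = 2*Q/(-5 + I) (Y(I, Q) = (2*Q)/(-5 + I) = 2*Q/(-5 + I))
U(b) = 14 + 6/b² (U(b) = 14 + 2*((3/b)/b) = 14 + 2*(3/b²) = 14 + 6/b²)
l(Z, p) = -Z/5 (l(Z, p) = 2*Z/(-5 - 5) = 2*Z/(-10) = 2*Z*(-⅒) = -Z/5)
(T(-6, -2)*U(4))*l(2, 7) = (-2*(14 + 6/4²))*(-⅕*2) = -2*(14 + 6*(1/16))*(-⅖) = -2*(14 + 3/8)*(-⅖) = -2*115/8*(-⅖) = -115/4*(-⅖) = 23/2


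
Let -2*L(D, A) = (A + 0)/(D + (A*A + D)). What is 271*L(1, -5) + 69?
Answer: 5081/54 ≈ 94.093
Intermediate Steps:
L(D, A) = -A/(2*(A² + 2*D)) (L(D, A) = -(A + 0)/(2*(D + (A*A + D))) = -A/(2*(D + (A² + D))) = -A/(2*(D + (D + A²))) = -A/(2*(A² + 2*D)))
271*L(1, -5) + 69 = 271*(-1*(-5)/(2*(-5)² + 4*1)) + 69 = 271*(-1*(-5)/(2*25 + 4)) + 69 = 271*(-1*(-5)/(50 + 4)) + 69 = 271*(-1*(-5)/54) + 69 = 271*(-1*(-5)*1/54) + 69 = 271*(5/54) + 69 = 1355/54 + 69 = 5081/54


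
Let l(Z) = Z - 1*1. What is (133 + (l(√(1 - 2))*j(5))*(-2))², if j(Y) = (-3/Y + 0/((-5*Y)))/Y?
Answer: 440629/25 + 39828*I/625 ≈ 17625.0 + 63.725*I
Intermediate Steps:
l(Z) = -1 + Z (l(Z) = Z - 1 = -1 + Z)
j(Y) = -3/Y² (j(Y) = (-3/Y + 0*(-1/(5*Y)))/Y = (-3/Y + 0)/Y = (-3/Y)/Y = -3/Y²)
(133 + (l(√(1 - 2))*j(5))*(-2))² = (133 + ((-1 + √(1 - 2))*(-3/5²))*(-2))² = (133 + ((-1 + √(-1))*(-3*1/25))*(-2))² = (133 + ((-1 + I)*(-3/25))*(-2))² = (133 + (3/25 - 3*I/25)*(-2))² = (133 + (-6/25 + 6*I/25))² = (3319/25 + 6*I/25)²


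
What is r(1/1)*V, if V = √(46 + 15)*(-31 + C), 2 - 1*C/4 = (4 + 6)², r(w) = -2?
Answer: 846*√61 ≈ 6607.5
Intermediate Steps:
C = -392 (C = 8 - 4*(4 + 6)² = 8 - 4*10² = 8 - 4*100 = 8 - 400 = -392)
V = -423*√61 (V = √(46 + 15)*(-31 - 392) = √61*(-423) = -423*√61 ≈ -3303.7)
r(1/1)*V = -(-846)*√61 = 846*√61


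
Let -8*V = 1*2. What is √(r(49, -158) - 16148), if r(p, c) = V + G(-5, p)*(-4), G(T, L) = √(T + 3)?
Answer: √(-64593 - 16*I*√2)/2 ≈ 0.022258 - 127.08*I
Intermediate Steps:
G(T, L) = √(3 + T)
V = -¼ (V = -2/8 = -⅛*2 = -¼ ≈ -0.25000)
r(p, c) = -¼ - 4*I*√2 (r(p, c) = -¼ + √(3 - 5)*(-4) = -¼ + √(-2)*(-4) = -¼ + (I*√2)*(-4) = -¼ - 4*I*√2)
√(r(49, -158) - 16148) = √((-¼ - 4*I*√2) - 16148) = √(-64593/4 - 4*I*√2)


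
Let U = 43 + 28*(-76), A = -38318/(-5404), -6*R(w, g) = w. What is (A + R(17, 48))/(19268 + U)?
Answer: 2465/9948957 ≈ 0.00024776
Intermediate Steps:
R(w, g) = -w/6
A = 2737/386 (A = -38318*(-1/5404) = 2737/386 ≈ 7.0907)
U = -2085 (U = 43 - 2128 = -2085)
(A + R(17, 48))/(19268 + U) = (2737/386 - ⅙*17)/(19268 - 2085) = (2737/386 - 17/6)/17183 = (2465/579)*(1/17183) = 2465/9948957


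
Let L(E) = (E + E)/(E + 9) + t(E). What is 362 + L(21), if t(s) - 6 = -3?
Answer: 1832/5 ≈ 366.40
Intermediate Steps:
t(s) = 3 (t(s) = 6 - 3 = 3)
L(E) = 3 + 2*E/(9 + E) (L(E) = (E + E)/(E + 9) + 3 = (2*E)/(9 + E) + 3 = 2*E/(9 + E) + 3 = 3 + 2*E/(9 + E))
362 + L(21) = 362 + (27 + 5*21)/(9 + 21) = 362 + (27 + 105)/30 = 362 + (1/30)*132 = 362 + 22/5 = 1832/5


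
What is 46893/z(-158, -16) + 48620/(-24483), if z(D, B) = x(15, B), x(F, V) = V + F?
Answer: -1148129939/24483 ≈ -46895.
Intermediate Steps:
x(F, V) = F + V
z(D, B) = 15 + B
46893/z(-158, -16) + 48620/(-24483) = 46893/(15 - 16) + 48620/(-24483) = 46893/(-1) + 48620*(-1/24483) = 46893*(-1) - 48620/24483 = -46893 - 48620/24483 = -1148129939/24483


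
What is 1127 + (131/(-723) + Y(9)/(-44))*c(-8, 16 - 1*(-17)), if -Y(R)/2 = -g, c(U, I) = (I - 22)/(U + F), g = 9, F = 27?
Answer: 30953809/27474 ≈ 1126.7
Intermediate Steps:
c(U, I) = (-22 + I)/(27 + U) (c(U, I) = (I - 22)/(U + 27) = (-22 + I)/(27 + U))
Y(R) = 18 (Y(R) = -(-2)*9 = -2*(-9) = 18)
1127 + (131/(-723) + Y(9)/(-44))*c(-8, 16 - 1*(-17)) = 1127 + (131/(-723) + 18/(-44))*((-22 + (16 - 1*(-17)))/(27 - 8)) = 1127 + (131*(-1/723) + 18*(-1/44))*((-22 + (16 + 17))/19) = 1127 + (-131/723 - 9/22)*((-22 + 33)/19) = 1127 - 9389*11/302214 = 1127 - 9389/15906*11/19 = 1127 - 9389/27474 = 30953809/27474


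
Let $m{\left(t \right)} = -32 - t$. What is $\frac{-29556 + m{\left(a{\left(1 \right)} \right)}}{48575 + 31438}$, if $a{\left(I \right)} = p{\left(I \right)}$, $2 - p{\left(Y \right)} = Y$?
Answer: $- \frac{9863}{26671} \approx -0.3698$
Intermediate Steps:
$p{\left(Y \right)} = 2 - Y$
$a{\left(I \right)} = 2 - I$
$\frac{-29556 + m{\left(a{\left(1 \right)} \right)}}{48575 + 31438} = \frac{-29556 - \left(34 - 1\right)}{48575 + 31438} = \frac{-29556 - 33}{80013} = \left(-29556 - 33\right) \frac{1}{80013} = \left(-29589\right) \frac{1}{80013} = - \frac{9863}{26671}$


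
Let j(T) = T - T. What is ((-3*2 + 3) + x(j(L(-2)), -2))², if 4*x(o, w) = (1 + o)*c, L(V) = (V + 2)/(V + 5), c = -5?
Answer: 289/16 ≈ 18.063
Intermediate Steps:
L(V) = (2 + V)/(5 + V)
j(T) = 0
x(o, w) = -5/4 - 5*o/4 (x(o, w) = ((1 + o)*(-5))/4 = (-5 - 5*o)/4 = -5/4 - 5*o/4)
((-3*2 + 3) + x(j(L(-2)), -2))² = ((-3*2 + 3) + (-5/4 - 5/4*0))² = ((-6 + 3) + (-5/4 + 0))² = (-3 - 5/4)² = (-17/4)² = 289/16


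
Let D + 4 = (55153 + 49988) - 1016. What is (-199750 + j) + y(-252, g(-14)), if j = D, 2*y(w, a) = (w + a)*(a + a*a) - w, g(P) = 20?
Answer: -144223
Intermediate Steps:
y(w, a) = -w/2 + (a + w)*(a + a²)/2 (y(w, a) = ((w + a)*(a + a*a) - w)/2 = ((a + w)*(a + a²) - w)/2 = (-w + (a + w)*(a + a²))/2 = -w/2 + (a + w)*(a + a²)/2)
D = 104121 (D = -4 + ((55153 + 49988) - 1016) = -4 + (105141 - 1016) = -4 + 104125 = 104121)
j = 104121
(-199750 + j) + y(-252, g(-14)) = (-199750 + 104121) + ((½)*20² + (½)*20³ - ½*(-252) + (½)*20*(-252) + (½)*(-252)*20²) = -95629 + ((½)*400 + (½)*8000 + 126 - 2520 + (½)*(-252)*400) = -95629 + (200 + 4000 + 126 - 2520 - 50400) = -95629 - 48594 = -144223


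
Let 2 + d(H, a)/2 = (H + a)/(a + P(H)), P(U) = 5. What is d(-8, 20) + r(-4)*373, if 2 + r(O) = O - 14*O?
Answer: 466174/25 ≈ 18647.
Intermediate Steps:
r(O) = -2 - 13*O (r(O) = -2 + (O - 14*O) = -2 - 13*O)
d(H, a) = -4 + 2*(H + a)/(5 + a) (d(H, a) = -4 + 2*((H + a)/(a + 5)) = -4 + 2*((H + a)/(5 + a)) = -4 + 2*(H + a)/(5 + a))
d(-8, 20) + r(-4)*373 = 2*(-10 - 8 - 1*20)/(5 + 20) + (-2 - 13*(-4))*373 = 2*(-10 - 8 - 20)/25 + (-2 + 52)*373 = 2*(1/25)*(-38) + 50*373 = -76/25 + 18650 = 466174/25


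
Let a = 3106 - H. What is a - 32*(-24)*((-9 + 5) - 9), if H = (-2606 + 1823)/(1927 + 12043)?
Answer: -96084877/13970 ≈ -6877.9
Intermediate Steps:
H = -783/13970 ≈ -0.056049
a = 43391603/13970 (a = 3106 - 1*(-783/13970) = 3106 + 783/13970 = 43391603/13970 ≈ 3106.1)
a - 32*(-24)*((-9 + 5) - 9) = 43391603/13970 - 32*(-24)*((-9 + 5) - 9) = 43391603/13970 - (-768)*(-4 - 9) = 43391603/13970 - (-768)*(-13) = 43391603/13970 - 1*9984 = 43391603/13970 - 9984 = -96084877/13970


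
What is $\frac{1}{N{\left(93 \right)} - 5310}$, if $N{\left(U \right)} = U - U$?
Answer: $- \frac{1}{5310} \approx -0.00018832$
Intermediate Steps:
$N{\left(U \right)} = 0$
$\frac{1}{N{\left(93 \right)} - 5310} = \frac{1}{0 - 5310} = \frac{1}{-5310} = - \frac{1}{5310}$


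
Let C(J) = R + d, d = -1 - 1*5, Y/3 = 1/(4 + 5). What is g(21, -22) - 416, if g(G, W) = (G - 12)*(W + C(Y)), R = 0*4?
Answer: -668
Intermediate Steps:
Y = 1/3 (Y = 3/(4 + 5) = 3/9 = 3*(1/9) = 1/3 ≈ 0.33333)
d = -6 (d = -1 - 5 = -6)
R = 0
C(J) = -6 (C(J) = 0 - 6 = -6)
g(G, W) = (-12 + G)*(-6 + W) (g(G, W) = (G - 12)*(W - 6) = (-12 + G)*(-6 + W))
g(21, -22) - 416 = (72 - 12*(-22) - 6*21 + 21*(-22)) - 416 = (72 + 264 - 126 - 462) - 416 = -252 - 416 = -668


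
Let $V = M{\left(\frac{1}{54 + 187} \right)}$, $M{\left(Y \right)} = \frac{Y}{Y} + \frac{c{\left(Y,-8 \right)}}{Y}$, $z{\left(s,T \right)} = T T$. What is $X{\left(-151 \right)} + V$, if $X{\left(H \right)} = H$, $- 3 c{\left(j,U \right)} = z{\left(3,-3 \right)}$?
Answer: $-873$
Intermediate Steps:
$z{\left(s,T \right)} = T^{2}$
$c{\left(j,U \right)} = -3$ ($c{\left(j,U \right)} = - \frac{\left(-3\right)^{2}}{3} = \left(- \frac{1}{3}\right) 9 = -3$)
$M{\left(Y \right)} = 1 - \frac{3}{Y}$ ($M{\left(Y \right)} = \frac{Y}{Y} - \frac{3}{Y} = 1 - \frac{3}{Y}$)
$V = -722$ ($V = \frac{-3 + \frac{1}{54 + 187}}{\frac{1}{54 + 187}} = \frac{-3 + \frac{1}{241}}{\frac{1}{241}} = \frac{1}{\frac{1}{241}} \left(-3 + \frac{1}{241}\right) = 241 \left(- \frac{722}{241}\right) = -722$)
$X{\left(-151 \right)} + V = -151 - 722 = -873$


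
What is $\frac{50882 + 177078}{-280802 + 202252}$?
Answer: $- \frac{22796}{7855} \approx -2.9021$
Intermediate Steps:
$\frac{50882 + 177078}{-280802 + 202252} = \frac{227960}{-78550} = 227960 \left(- \frac{1}{78550}\right) = - \frac{22796}{7855}$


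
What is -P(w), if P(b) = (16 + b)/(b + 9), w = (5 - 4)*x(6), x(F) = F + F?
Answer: -4/3 ≈ -1.3333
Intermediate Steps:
x(F) = 2*F
w = 12 (w = (5 - 4)*(2*6) = 1*12 = 12)
P(b) = (16 + b)/(9 + b)
-P(w) = -(16 + 12)/(9 + 12) = -28/21 = -1*4/3 = -4/3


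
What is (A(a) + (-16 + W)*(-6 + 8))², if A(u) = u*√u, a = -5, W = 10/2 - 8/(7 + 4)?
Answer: 51439/121 + 2580*I*√5/11 ≈ 425.12 + 524.46*I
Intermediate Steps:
W = 47/11 (W = 10*(½) - 8/11 = 5 - 8*1/11 = 5 - 8/11 = 47/11 ≈ 4.2727)
A(u) = u^(3/2)
(A(a) + (-16 + W)*(-6 + 8))² = ((-5)^(3/2) + (-16 + 47/11)*(-6 + 8))² = (-5*I*√5 - 129/11*2)² = (-5*I*√5 - 258/11)² = (-258/11 - 5*I*√5)²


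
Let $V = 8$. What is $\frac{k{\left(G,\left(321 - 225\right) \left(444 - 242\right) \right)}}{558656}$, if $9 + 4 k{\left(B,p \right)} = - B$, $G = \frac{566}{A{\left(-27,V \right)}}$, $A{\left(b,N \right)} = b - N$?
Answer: $\frac{251}{78211840} \approx 3.2092 \cdot 10^{-6}$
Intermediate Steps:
$G = - \frac{566}{35}$ ($G = \frac{566}{-27 - 8} = \frac{566}{-35} = 566 \left(- \frac{1}{35}\right) = - \frac{566}{35} \approx -16.171$)
$k{\left(B,p \right)} = - \frac{9}{4} - \frac{B}{4}$ ($k{\left(B,p \right)} = - \frac{9}{4} + \frac{\left(-1\right) B}{4} = - \frac{9}{4} - \frac{B}{4}$)
$\frac{k{\left(G,\left(321 - 225\right) \left(444 - 242\right) \right)}}{558656} = \frac{- \frac{9}{4} - - \frac{283}{70}}{558656} = \left(- \frac{9}{4} + \frac{283}{70}\right) \frac{1}{558656} = \frac{251}{140} \cdot \frac{1}{558656} = \frac{251}{78211840}$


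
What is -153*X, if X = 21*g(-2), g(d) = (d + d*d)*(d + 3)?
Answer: -6426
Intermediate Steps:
g(d) = (3 + d)*(d + d**2) (g(d) = (d + d**2)*(3 + d) = (3 + d)*(d + d**2))
X = 42 (X = 21*(-2*(3 + (-2)**2 + 4*(-2))) = 21*(-2*(3 + 4 - 8)) = 21*(-2*(-1)) = 21*2 = 42)
-153*X = -153*42 = -6426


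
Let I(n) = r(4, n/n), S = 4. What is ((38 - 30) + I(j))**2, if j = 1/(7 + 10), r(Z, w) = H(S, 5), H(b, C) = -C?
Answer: 9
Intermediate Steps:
r(Z, w) = -5 (r(Z, w) = -1*5 = -5)
j = 1/17 ≈ 0.058824
I(n) = -5
((38 - 30) + I(j))**2 = ((38 - 30) - 5)**2 = (8 - 5)**2 = 3**2 = 9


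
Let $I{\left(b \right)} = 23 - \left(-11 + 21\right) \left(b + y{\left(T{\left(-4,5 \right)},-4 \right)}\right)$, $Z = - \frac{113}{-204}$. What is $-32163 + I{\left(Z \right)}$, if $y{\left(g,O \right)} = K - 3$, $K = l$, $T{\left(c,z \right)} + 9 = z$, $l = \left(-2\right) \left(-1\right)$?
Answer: $- \frac{3277825}{102} \approx -32136.0$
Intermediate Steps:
$l = 2$
$T{\left(c,z \right)} = -9 + z$
$K = 2$
$Z = \frac{113}{204}$ ($Z = \left(-113\right) \left(- \frac{1}{204}\right) = \frac{113}{204} \approx 0.55392$)
$y{\left(g,O \right)} = -1$ ($y{\left(g,O \right)} = 2 - 3 = -1$)
$I{\left(b \right)} = 33 - 10 b$ ($I{\left(b \right)} = 23 - \left(-11 + 21\right) \left(b - 1\right) = 23 - 10 \left(-1 + b\right) = 23 - \left(-10 + 10 b\right) = 33 - 10 b$)
$-32163 + I{\left(Z \right)} = -32163 + \left(33 - \frac{565}{102}\right) = -32163 + \frac{2801}{102} = - \frac{3277825}{102}$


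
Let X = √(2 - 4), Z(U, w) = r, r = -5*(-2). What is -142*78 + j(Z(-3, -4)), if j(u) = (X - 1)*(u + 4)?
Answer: -11090 + 14*I*√2 ≈ -11090.0 + 19.799*I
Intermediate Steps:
r = 10
Z(U, w) = 10
X = I*√2 (X = √(-2) = I*√2 ≈ 1.4142*I)
j(u) = (-1 + I*√2)*(4 + u) (j(u) = (I*√2 - 1)*(u + 4) = (-1 + I*√2)*(4 + u))
-142*78 + j(Z(-3, -4)) = -142*78 + (-4 - 1*10 + 4*I*√2 + I*10*√2) = -11076 + (-4 - 10 + 4*I*√2 + 10*I*√2) = -11076 + (-14 + 14*I*√2) = -11090 + 14*I*√2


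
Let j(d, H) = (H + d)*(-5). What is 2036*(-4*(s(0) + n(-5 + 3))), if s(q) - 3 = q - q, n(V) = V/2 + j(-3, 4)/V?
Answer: -36648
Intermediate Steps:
j(d, H) = -5*H - 5*d
n(V) = V/2 - 5/V (n(V) = V/2 + (-5*4 - 5*(-3))/V = V*(1/2) + (-20 + 15)/V = V/2 - 5/V)
s(q) = 3 (s(q) = 3 + (q - q) = 3 + 0 = 3)
2036*(-4*(s(0) + n(-5 + 3))) = 2036*(-4*(3 + ((-5 + 3)/2 - 5/(-5 + 3)))) = 2036*(-4*(3 + ((1/2)*(-2) - 5/(-2)))) = 2036*(-4*(3 + (-1 - 5*(-1/2)))) = 2036*(-4*(3 + (-1 + 5/2))) = 2036*(-4*(3 + 3/2)) = 2036*(-4*9/2) = 2036*(-18) = -36648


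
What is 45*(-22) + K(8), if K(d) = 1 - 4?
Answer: -993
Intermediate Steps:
K(d) = -3
45*(-22) + K(8) = 45*(-22) - 3 = -990 - 3 = -993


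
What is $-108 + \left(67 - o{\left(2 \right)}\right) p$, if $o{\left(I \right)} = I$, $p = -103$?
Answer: $-6803$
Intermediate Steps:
$-108 + \left(67 - o{\left(2 \right)}\right) p = -108 + \left(67 - 2\right) \left(-103\right) = -108 + 65 \left(-103\right) = -108 - 6695 = -6803$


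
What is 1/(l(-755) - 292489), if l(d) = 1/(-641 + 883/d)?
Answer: -484838/141809782537 ≈ -3.4189e-6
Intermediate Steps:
1/(l(-755) - 292489) = 1/(-1*(-755)/(-883 + 641*(-755)) - 292489) = 1/(-1*(-755)/(-883 - 483955) - 292489) = 1/(-1*(-755)/(-484838) - 292489) = 1/(-1*(-755)*(-1/484838) - 292489) = 1/(-755/484838 - 292489) = 1/(-141809782537/484838) = -484838/141809782537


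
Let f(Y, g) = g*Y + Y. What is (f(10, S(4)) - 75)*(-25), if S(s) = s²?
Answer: -2375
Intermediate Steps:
f(Y, g) = Y + Y*g (f(Y, g) = Y*g + Y = Y + Y*g)
(f(10, S(4)) - 75)*(-25) = (10*(1 + 4²) - 75)*(-25) = (10*(1 + 16) - 75)*(-25) = (10*17 - 75)*(-25) = (170 - 75)*(-25) = 95*(-25) = -2375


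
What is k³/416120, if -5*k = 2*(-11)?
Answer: 1331/6501875 ≈ 0.00020471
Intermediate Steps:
k = 22/5 (k = -2*(-11)/5 = -⅕*(-22) = 22/5 ≈ 4.4000)
k³/416120 = (22/5)³/416120 = (10648/125)*(1/416120) = 1331/6501875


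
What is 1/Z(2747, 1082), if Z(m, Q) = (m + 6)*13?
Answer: 1/35789 ≈ 2.7942e-5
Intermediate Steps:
Z(m, Q) = 78 + 13*m (Z(m, Q) = (6 + m)*13 = 78 + 13*m)
1/Z(2747, 1082) = 1/(78 + 13*2747) = 1/(78 + 35711) = 1/35789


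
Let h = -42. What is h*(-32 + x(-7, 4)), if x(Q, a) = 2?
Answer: 1260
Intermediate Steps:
h*(-32 + x(-7, 4)) = -42*(-32 + 2) = -42*(-30) = 1260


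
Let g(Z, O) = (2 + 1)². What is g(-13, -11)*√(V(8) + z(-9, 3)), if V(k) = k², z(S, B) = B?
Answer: 9*√67 ≈ 73.668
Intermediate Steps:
g(Z, O) = 9 (g(Z, O) = 3² = 9)
g(-13, -11)*√(V(8) + z(-9, 3)) = 9*√(8² + 3) = 9*√(64 + 3) = 9*√67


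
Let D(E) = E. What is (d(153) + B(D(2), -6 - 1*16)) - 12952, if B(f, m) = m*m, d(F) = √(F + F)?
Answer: -12468 + 3*√34 ≈ -12451.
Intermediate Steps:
d(F) = √2*√F (d(F) = √(2*F) = √2*√F)
B(f, m) = m²
(d(153) + B(D(2), -6 - 1*16)) - 12952 = (√2*√153 + (-6 - 1*16)²) - 12952 = (√2*(3*√17) + (-6 - 16)²) - 12952 = (3*√34 + (-22)²) - 12952 = (3*√34 + 484) - 12952 = (484 + 3*√34) - 12952 = -12468 + 3*√34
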